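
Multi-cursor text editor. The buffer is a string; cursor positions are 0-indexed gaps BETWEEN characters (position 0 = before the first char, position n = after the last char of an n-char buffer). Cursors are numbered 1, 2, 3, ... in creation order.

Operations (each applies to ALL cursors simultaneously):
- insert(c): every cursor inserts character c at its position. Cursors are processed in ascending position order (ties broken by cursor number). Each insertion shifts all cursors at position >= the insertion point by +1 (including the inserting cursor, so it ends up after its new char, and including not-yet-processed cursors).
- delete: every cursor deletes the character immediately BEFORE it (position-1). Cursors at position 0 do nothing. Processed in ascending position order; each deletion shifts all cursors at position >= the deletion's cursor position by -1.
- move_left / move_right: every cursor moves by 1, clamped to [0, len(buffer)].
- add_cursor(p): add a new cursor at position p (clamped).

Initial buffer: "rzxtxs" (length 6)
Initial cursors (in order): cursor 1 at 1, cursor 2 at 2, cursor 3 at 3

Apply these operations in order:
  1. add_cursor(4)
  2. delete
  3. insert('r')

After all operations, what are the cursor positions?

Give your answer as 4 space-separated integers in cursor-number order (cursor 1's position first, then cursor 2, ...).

After op 1 (add_cursor(4)): buffer="rzxtxs" (len 6), cursors c1@1 c2@2 c3@3 c4@4, authorship ......
After op 2 (delete): buffer="xs" (len 2), cursors c1@0 c2@0 c3@0 c4@0, authorship ..
After op 3 (insert('r')): buffer="rrrrxs" (len 6), cursors c1@4 c2@4 c3@4 c4@4, authorship 1234..

Answer: 4 4 4 4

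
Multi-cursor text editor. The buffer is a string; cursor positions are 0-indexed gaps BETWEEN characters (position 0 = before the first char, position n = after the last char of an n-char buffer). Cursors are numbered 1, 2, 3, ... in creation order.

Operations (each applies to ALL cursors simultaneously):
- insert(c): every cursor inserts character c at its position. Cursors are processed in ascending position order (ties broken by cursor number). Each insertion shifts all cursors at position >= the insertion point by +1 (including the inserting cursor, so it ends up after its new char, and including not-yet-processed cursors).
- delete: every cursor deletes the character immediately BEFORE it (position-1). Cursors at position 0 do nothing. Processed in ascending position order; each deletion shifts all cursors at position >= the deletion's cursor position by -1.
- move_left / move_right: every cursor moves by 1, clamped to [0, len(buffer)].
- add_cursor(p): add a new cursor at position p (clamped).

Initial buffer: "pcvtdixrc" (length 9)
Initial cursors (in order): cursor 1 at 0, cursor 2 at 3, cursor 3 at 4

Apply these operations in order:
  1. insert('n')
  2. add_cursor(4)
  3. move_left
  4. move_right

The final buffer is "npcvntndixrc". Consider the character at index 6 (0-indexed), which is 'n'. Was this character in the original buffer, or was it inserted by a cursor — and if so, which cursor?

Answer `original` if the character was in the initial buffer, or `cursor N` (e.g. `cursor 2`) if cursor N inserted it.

After op 1 (insert('n')): buffer="npcvntndixrc" (len 12), cursors c1@1 c2@5 c3@7, authorship 1...2.3.....
After op 2 (add_cursor(4)): buffer="npcvntndixrc" (len 12), cursors c1@1 c4@4 c2@5 c3@7, authorship 1...2.3.....
After op 3 (move_left): buffer="npcvntndixrc" (len 12), cursors c1@0 c4@3 c2@4 c3@6, authorship 1...2.3.....
After op 4 (move_right): buffer="npcvntndixrc" (len 12), cursors c1@1 c4@4 c2@5 c3@7, authorship 1...2.3.....
Authorship (.=original, N=cursor N): 1 . . . 2 . 3 . . . . .
Index 6: author = 3

Answer: cursor 3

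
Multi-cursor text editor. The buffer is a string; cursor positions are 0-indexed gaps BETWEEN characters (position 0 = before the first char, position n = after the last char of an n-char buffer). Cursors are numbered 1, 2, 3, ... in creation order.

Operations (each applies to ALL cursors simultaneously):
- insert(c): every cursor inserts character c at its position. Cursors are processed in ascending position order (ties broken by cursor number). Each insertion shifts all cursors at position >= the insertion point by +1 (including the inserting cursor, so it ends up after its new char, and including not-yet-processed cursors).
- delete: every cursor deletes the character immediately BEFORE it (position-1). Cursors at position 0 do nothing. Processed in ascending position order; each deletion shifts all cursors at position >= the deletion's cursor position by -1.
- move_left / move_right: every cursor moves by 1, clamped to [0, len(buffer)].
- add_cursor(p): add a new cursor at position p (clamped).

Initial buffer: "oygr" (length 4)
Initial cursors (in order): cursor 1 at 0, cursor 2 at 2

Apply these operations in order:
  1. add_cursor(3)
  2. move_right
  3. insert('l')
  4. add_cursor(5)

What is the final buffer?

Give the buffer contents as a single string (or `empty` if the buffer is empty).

Answer: olyglrl

Derivation:
After op 1 (add_cursor(3)): buffer="oygr" (len 4), cursors c1@0 c2@2 c3@3, authorship ....
After op 2 (move_right): buffer="oygr" (len 4), cursors c1@1 c2@3 c3@4, authorship ....
After op 3 (insert('l')): buffer="olyglrl" (len 7), cursors c1@2 c2@5 c3@7, authorship .1..2.3
After op 4 (add_cursor(5)): buffer="olyglrl" (len 7), cursors c1@2 c2@5 c4@5 c3@7, authorship .1..2.3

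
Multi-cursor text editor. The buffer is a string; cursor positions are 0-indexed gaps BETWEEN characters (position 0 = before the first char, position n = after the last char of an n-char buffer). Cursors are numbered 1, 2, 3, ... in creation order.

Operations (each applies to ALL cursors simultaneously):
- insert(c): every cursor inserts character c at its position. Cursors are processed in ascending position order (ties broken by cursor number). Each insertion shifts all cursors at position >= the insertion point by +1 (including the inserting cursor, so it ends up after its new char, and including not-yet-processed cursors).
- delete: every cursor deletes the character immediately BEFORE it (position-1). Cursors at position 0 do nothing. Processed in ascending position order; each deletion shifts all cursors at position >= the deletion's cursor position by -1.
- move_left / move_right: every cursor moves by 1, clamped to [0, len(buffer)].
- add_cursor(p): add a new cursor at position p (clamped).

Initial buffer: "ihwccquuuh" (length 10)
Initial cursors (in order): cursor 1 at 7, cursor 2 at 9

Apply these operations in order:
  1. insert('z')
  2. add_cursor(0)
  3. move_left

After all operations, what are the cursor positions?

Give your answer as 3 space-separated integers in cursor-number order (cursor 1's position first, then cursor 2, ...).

Answer: 7 10 0

Derivation:
After op 1 (insert('z')): buffer="ihwccquzuuzh" (len 12), cursors c1@8 c2@11, authorship .......1..2.
After op 2 (add_cursor(0)): buffer="ihwccquzuuzh" (len 12), cursors c3@0 c1@8 c2@11, authorship .......1..2.
After op 3 (move_left): buffer="ihwccquzuuzh" (len 12), cursors c3@0 c1@7 c2@10, authorship .......1..2.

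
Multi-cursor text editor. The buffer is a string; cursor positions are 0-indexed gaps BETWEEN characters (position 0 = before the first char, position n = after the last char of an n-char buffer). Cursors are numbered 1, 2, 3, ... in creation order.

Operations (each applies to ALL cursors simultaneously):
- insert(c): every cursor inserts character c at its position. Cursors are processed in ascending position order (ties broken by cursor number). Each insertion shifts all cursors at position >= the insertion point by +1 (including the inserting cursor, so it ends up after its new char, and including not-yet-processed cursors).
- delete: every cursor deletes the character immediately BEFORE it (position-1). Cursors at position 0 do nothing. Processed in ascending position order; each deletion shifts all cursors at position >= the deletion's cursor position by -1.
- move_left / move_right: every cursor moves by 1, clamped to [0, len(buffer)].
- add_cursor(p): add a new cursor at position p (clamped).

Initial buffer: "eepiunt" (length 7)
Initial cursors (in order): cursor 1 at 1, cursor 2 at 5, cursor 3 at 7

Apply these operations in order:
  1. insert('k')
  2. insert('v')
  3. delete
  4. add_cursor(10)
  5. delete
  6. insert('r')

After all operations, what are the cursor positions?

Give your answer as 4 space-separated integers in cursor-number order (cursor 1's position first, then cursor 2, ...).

Answer: 2 7 10 10

Derivation:
After op 1 (insert('k')): buffer="ekepiukntk" (len 10), cursors c1@2 c2@7 c3@10, authorship .1....2..3
After op 2 (insert('v')): buffer="ekvepiukvntkv" (len 13), cursors c1@3 c2@9 c3@13, authorship .11....22..33
After op 3 (delete): buffer="ekepiukntk" (len 10), cursors c1@2 c2@7 c3@10, authorship .1....2..3
After op 4 (add_cursor(10)): buffer="ekepiukntk" (len 10), cursors c1@2 c2@7 c3@10 c4@10, authorship .1....2..3
After op 5 (delete): buffer="eepiun" (len 6), cursors c1@1 c2@5 c3@6 c4@6, authorship ......
After op 6 (insert('r')): buffer="erepiurnrr" (len 10), cursors c1@2 c2@7 c3@10 c4@10, authorship .1....2.34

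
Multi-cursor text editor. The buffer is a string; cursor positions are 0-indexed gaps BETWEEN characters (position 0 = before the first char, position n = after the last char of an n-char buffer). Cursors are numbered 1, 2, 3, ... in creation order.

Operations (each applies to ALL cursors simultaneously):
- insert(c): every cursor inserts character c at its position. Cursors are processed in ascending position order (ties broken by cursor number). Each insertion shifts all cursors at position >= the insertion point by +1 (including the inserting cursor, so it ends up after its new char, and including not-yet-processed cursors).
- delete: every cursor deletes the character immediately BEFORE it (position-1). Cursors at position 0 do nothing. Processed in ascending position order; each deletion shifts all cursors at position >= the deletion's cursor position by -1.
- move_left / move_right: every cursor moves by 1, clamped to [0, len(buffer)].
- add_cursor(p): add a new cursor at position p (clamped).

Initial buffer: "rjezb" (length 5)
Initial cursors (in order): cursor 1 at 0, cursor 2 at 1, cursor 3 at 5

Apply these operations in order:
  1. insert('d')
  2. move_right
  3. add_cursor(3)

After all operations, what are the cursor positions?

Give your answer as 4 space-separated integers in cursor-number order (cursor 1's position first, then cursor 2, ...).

After op 1 (insert('d')): buffer="drdjezbd" (len 8), cursors c1@1 c2@3 c3@8, authorship 1.2....3
After op 2 (move_right): buffer="drdjezbd" (len 8), cursors c1@2 c2@4 c3@8, authorship 1.2....3
After op 3 (add_cursor(3)): buffer="drdjezbd" (len 8), cursors c1@2 c4@3 c2@4 c3@8, authorship 1.2....3

Answer: 2 4 8 3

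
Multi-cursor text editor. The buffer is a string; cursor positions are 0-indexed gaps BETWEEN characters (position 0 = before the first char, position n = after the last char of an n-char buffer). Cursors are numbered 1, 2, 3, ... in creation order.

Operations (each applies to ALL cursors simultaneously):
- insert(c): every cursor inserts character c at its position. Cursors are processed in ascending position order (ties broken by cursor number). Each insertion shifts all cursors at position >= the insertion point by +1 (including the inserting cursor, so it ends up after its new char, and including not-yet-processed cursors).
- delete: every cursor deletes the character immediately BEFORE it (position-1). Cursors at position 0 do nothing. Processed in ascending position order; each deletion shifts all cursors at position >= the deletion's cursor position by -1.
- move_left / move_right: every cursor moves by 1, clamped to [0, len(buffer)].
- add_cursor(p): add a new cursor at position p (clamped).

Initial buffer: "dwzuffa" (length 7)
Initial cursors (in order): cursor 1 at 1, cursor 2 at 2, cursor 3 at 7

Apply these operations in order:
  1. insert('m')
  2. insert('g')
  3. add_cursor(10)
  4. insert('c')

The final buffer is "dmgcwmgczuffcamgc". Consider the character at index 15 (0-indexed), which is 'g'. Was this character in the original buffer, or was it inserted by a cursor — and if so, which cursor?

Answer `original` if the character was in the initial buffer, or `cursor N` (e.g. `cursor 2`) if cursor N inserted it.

Answer: cursor 3

Derivation:
After op 1 (insert('m')): buffer="dmwmzuffam" (len 10), cursors c1@2 c2@4 c3@10, authorship .1.2.....3
After op 2 (insert('g')): buffer="dmgwmgzuffamg" (len 13), cursors c1@3 c2@6 c3@13, authorship .11.22.....33
After op 3 (add_cursor(10)): buffer="dmgwmgzuffamg" (len 13), cursors c1@3 c2@6 c4@10 c3@13, authorship .11.22.....33
After op 4 (insert('c')): buffer="dmgcwmgczuffcamgc" (len 17), cursors c1@4 c2@8 c4@13 c3@17, authorship .111.222....4.333
Authorship (.=original, N=cursor N): . 1 1 1 . 2 2 2 . . . . 4 . 3 3 3
Index 15: author = 3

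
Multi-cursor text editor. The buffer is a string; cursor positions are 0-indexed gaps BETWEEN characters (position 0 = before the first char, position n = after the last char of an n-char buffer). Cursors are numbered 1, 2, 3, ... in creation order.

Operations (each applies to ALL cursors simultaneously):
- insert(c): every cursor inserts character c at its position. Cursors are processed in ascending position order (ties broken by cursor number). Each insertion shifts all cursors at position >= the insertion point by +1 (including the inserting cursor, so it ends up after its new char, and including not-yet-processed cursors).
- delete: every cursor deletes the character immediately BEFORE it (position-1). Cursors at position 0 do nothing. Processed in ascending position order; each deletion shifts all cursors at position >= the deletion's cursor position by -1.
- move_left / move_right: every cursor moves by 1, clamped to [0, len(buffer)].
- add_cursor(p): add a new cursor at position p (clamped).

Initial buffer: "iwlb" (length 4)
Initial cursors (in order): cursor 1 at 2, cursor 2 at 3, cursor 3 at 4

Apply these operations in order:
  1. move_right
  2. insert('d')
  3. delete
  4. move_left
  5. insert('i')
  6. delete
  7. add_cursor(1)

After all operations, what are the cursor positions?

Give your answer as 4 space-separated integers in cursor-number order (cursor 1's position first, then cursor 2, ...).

Answer: 2 3 3 1

Derivation:
After op 1 (move_right): buffer="iwlb" (len 4), cursors c1@3 c2@4 c3@4, authorship ....
After op 2 (insert('d')): buffer="iwldbdd" (len 7), cursors c1@4 c2@7 c3@7, authorship ...1.23
After op 3 (delete): buffer="iwlb" (len 4), cursors c1@3 c2@4 c3@4, authorship ....
After op 4 (move_left): buffer="iwlb" (len 4), cursors c1@2 c2@3 c3@3, authorship ....
After op 5 (insert('i')): buffer="iwiliib" (len 7), cursors c1@3 c2@6 c3@6, authorship ..1.23.
After op 6 (delete): buffer="iwlb" (len 4), cursors c1@2 c2@3 c3@3, authorship ....
After op 7 (add_cursor(1)): buffer="iwlb" (len 4), cursors c4@1 c1@2 c2@3 c3@3, authorship ....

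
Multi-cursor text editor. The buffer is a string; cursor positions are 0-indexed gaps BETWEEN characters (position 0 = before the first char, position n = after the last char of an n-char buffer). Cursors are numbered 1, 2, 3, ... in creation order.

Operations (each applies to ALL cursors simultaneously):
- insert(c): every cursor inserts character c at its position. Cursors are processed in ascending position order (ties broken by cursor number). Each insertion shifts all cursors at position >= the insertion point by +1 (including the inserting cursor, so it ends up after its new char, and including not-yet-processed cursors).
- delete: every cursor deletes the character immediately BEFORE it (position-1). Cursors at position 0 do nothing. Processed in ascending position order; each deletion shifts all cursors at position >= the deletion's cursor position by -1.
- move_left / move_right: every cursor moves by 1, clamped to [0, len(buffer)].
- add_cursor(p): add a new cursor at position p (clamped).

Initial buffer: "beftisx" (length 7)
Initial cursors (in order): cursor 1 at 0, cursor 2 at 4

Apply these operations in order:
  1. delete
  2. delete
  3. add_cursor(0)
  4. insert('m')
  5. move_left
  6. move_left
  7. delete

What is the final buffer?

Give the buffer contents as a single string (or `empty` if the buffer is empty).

Answer: mmemisx

Derivation:
After op 1 (delete): buffer="befisx" (len 6), cursors c1@0 c2@3, authorship ......
After op 2 (delete): buffer="beisx" (len 5), cursors c1@0 c2@2, authorship .....
After op 3 (add_cursor(0)): buffer="beisx" (len 5), cursors c1@0 c3@0 c2@2, authorship .....
After op 4 (insert('m')): buffer="mmbemisx" (len 8), cursors c1@2 c3@2 c2@5, authorship 13..2...
After op 5 (move_left): buffer="mmbemisx" (len 8), cursors c1@1 c3@1 c2@4, authorship 13..2...
After op 6 (move_left): buffer="mmbemisx" (len 8), cursors c1@0 c3@0 c2@3, authorship 13..2...
After op 7 (delete): buffer="mmemisx" (len 7), cursors c1@0 c3@0 c2@2, authorship 13.2...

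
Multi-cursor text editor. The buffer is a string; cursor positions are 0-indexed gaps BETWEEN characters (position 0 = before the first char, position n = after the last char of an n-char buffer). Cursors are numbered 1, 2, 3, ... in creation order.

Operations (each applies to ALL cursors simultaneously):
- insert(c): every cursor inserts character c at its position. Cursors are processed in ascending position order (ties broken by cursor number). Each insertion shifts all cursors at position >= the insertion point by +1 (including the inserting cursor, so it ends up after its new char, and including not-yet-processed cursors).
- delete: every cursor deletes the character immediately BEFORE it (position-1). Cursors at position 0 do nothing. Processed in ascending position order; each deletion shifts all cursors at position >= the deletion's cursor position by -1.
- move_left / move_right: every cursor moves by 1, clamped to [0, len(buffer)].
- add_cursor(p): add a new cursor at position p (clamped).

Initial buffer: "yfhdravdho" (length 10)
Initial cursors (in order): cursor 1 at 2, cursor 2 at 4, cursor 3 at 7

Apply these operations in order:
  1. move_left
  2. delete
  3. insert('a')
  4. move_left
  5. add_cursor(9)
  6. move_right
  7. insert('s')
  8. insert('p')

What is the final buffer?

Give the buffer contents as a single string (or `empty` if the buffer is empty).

After op 1 (move_left): buffer="yfhdravdho" (len 10), cursors c1@1 c2@3 c3@6, authorship ..........
After op 2 (delete): buffer="fdrvdho" (len 7), cursors c1@0 c2@1 c3@3, authorship .......
After op 3 (insert('a')): buffer="afadravdho" (len 10), cursors c1@1 c2@3 c3@6, authorship 1.2..3....
After op 4 (move_left): buffer="afadravdho" (len 10), cursors c1@0 c2@2 c3@5, authorship 1.2..3....
After op 5 (add_cursor(9)): buffer="afadravdho" (len 10), cursors c1@0 c2@2 c3@5 c4@9, authorship 1.2..3....
After op 6 (move_right): buffer="afadravdho" (len 10), cursors c1@1 c2@3 c3@6 c4@10, authorship 1.2..3....
After op 7 (insert('s')): buffer="asfasdrasvdhos" (len 14), cursors c1@2 c2@5 c3@9 c4@14, authorship 11.22..33....4
After op 8 (insert('p')): buffer="aspfaspdraspvdhosp" (len 18), cursors c1@3 c2@7 c3@12 c4@18, authorship 111.222..333....44

Answer: aspfaspdraspvdhosp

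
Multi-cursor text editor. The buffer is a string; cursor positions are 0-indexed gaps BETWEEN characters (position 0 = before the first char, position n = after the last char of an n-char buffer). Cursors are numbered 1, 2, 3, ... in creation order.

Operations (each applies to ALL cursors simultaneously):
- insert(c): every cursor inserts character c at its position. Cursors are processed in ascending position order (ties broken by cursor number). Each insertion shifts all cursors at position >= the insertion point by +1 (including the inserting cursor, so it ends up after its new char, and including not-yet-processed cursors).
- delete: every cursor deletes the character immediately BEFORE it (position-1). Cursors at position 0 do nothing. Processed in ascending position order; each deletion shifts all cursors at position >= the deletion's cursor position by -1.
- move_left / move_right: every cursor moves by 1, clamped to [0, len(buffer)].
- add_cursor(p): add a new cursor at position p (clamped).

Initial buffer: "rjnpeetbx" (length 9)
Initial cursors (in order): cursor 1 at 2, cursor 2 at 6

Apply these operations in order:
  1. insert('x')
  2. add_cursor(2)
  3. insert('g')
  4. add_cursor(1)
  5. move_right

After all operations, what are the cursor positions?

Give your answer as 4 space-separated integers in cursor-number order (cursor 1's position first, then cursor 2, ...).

Answer: 6 12 4 2

Derivation:
After op 1 (insert('x')): buffer="rjxnpeextbx" (len 11), cursors c1@3 c2@8, authorship ..1....2...
After op 2 (add_cursor(2)): buffer="rjxnpeextbx" (len 11), cursors c3@2 c1@3 c2@8, authorship ..1....2...
After op 3 (insert('g')): buffer="rjgxgnpeexgtbx" (len 14), cursors c3@3 c1@5 c2@11, authorship ..311....22...
After op 4 (add_cursor(1)): buffer="rjgxgnpeexgtbx" (len 14), cursors c4@1 c3@3 c1@5 c2@11, authorship ..311....22...
After op 5 (move_right): buffer="rjgxgnpeexgtbx" (len 14), cursors c4@2 c3@4 c1@6 c2@12, authorship ..311....22...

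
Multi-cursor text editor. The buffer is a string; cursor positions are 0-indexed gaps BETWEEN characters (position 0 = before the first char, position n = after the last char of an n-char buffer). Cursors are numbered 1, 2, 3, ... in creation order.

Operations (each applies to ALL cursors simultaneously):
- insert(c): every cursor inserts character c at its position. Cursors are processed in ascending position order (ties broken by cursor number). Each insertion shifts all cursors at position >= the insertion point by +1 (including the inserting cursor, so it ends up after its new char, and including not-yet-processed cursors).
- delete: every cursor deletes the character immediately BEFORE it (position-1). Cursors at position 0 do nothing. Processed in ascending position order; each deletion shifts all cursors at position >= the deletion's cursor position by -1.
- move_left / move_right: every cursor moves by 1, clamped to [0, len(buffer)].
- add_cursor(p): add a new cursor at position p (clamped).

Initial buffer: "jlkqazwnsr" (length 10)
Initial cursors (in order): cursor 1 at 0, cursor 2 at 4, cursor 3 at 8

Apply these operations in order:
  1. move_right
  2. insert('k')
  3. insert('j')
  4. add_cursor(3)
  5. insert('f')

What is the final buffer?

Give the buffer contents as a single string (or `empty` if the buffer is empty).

Answer: jkjfflkqakjfzwnskjfr

Derivation:
After op 1 (move_right): buffer="jlkqazwnsr" (len 10), cursors c1@1 c2@5 c3@9, authorship ..........
After op 2 (insert('k')): buffer="jklkqakzwnskr" (len 13), cursors c1@2 c2@7 c3@12, authorship .1....2....3.
After op 3 (insert('j')): buffer="jkjlkqakjzwnskjr" (len 16), cursors c1@3 c2@9 c3@15, authorship .11....22....33.
After op 4 (add_cursor(3)): buffer="jkjlkqakjzwnskjr" (len 16), cursors c1@3 c4@3 c2@9 c3@15, authorship .11....22....33.
After op 5 (insert('f')): buffer="jkjfflkqakjfzwnskjfr" (len 20), cursors c1@5 c4@5 c2@12 c3@19, authorship .1114....222....333.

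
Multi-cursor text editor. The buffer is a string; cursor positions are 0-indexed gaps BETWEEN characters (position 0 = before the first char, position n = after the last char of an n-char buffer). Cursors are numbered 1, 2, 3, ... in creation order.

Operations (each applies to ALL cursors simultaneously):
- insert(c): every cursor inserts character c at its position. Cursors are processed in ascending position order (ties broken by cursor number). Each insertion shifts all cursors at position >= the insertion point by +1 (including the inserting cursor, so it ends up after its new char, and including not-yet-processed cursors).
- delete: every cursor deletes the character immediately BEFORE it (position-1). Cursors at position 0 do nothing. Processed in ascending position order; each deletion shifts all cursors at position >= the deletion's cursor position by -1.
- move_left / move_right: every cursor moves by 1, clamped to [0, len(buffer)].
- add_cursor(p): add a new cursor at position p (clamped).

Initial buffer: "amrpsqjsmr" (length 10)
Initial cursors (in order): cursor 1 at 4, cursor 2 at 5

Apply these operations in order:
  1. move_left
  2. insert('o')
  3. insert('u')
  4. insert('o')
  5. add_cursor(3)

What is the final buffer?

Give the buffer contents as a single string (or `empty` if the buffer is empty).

Answer: amrouopouosqjsmr

Derivation:
After op 1 (move_left): buffer="amrpsqjsmr" (len 10), cursors c1@3 c2@4, authorship ..........
After op 2 (insert('o')): buffer="amroposqjsmr" (len 12), cursors c1@4 c2@6, authorship ...1.2......
After op 3 (insert('u')): buffer="amroupousqjsmr" (len 14), cursors c1@5 c2@8, authorship ...11.22......
After op 4 (insert('o')): buffer="amrouopouosqjsmr" (len 16), cursors c1@6 c2@10, authorship ...111.222......
After op 5 (add_cursor(3)): buffer="amrouopouosqjsmr" (len 16), cursors c3@3 c1@6 c2@10, authorship ...111.222......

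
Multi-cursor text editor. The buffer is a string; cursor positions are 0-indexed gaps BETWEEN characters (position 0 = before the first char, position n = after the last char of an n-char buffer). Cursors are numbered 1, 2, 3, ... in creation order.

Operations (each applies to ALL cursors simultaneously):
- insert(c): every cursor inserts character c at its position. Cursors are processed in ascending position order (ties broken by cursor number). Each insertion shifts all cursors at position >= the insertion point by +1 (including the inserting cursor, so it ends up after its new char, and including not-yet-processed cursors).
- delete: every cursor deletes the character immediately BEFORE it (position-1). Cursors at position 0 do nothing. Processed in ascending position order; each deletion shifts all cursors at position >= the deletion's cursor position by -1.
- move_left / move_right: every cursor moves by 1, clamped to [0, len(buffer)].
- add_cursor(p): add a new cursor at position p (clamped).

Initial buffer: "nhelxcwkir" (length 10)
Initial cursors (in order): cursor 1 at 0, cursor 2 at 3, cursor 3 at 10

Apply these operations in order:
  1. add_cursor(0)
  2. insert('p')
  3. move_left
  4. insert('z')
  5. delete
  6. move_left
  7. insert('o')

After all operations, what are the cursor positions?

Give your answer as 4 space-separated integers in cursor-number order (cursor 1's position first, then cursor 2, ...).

Answer: 2 7 16 2

Derivation:
After op 1 (add_cursor(0)): buffer="nhelxcwkir" (len 10), cursors c1@0 c4@0 c2@3 c3@10, authorship ..........
After op 2 (insert('p')): buffer="ppnheplxcwkirp" (len 14), cursors c1@2 c4@2 c2@6 c3@14, authorship 14...2.......3
After op 3 (move_left): buffer="ppnheplxcwkirp" (len 14), cursors c1@1 c4@1 c2@5 c3@13, authorship 14...2.......3
After op 4 (insert('z')): buffer="pzzpnhezplxcwkirzp" (len 18), cursors c1@3 c4@3 c2@8 c3@17, authorship 1144...22.......33
After op 5 (delete): buffer="ppnheplxcwkirp" (len 14), cursors c1@1 c4@1 c2@5 c3@13, authorship 14...2.......3
After op 6 (move_left): buffer="ppnheplxcwkirp" (len 14), cursors c1@0 c4@0 c2@4 c3@12, authorship 14...2.......3
After op 7 (insert('o')): buffer="ooppnhoeplxcwkiorp" (len 18), cursors c1@2 c4@2 c2@7 c3@16, authorship 1414..2.2......3.3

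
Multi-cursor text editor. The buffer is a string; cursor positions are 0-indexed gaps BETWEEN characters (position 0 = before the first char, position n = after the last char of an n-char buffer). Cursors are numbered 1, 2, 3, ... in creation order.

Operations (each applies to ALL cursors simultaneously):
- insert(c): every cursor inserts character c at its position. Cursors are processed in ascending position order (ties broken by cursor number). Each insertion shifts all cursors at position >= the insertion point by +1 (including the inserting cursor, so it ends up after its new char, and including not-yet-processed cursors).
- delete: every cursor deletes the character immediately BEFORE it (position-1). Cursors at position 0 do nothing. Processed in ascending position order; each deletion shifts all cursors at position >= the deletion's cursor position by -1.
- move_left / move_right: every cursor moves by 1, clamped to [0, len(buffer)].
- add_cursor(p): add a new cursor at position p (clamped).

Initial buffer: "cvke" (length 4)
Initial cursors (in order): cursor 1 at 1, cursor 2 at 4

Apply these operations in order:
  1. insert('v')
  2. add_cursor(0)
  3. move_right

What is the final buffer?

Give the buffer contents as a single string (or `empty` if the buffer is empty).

Answer: cvvkev

Derivation:
After op 1 (insert('v')): buffer="cvvkev" (len 6), cursors c1@2 c2@6, authorship .1...2
After op 2 (add_cursor(0)): buffer="cvvkev" (len 6), cursors c3@0 c1@2 c2@6, authorship .1...2
After op 3 (move_right): buffer="cvvkev" (len 6), cursors c3@1 c1@3 c2@6, authorship .1...2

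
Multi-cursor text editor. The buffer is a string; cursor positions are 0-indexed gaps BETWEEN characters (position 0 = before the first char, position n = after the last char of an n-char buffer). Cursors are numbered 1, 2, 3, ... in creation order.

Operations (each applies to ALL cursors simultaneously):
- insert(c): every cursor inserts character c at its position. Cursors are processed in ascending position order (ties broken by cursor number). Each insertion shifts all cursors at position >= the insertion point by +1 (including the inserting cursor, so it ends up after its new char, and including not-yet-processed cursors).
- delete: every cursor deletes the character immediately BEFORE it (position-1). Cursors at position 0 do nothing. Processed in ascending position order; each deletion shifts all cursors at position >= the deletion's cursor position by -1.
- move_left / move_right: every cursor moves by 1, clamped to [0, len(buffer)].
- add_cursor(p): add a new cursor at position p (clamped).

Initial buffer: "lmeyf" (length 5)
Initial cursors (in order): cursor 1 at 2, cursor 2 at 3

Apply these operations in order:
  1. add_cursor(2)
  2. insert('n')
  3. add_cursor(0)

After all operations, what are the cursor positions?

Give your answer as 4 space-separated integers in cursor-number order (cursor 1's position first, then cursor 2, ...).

After op 1 (add_cursor(2)): buffer="lmeyf" (len 5), cursors c1@2 c3@2 c2@3, authorship .....
After op 2 (insert('n')): buffer="lmnnenyf" (len 8), cursors c1@4 c3@4 c2@6, authorship ..13.2..
After op 3 (add_cursor(0)): buffer="lmnnenyf" (len 8), cursors c4@0 c1@4 c3@4 c2@6, authorship ..13.2..

Answer: 4 6 4 0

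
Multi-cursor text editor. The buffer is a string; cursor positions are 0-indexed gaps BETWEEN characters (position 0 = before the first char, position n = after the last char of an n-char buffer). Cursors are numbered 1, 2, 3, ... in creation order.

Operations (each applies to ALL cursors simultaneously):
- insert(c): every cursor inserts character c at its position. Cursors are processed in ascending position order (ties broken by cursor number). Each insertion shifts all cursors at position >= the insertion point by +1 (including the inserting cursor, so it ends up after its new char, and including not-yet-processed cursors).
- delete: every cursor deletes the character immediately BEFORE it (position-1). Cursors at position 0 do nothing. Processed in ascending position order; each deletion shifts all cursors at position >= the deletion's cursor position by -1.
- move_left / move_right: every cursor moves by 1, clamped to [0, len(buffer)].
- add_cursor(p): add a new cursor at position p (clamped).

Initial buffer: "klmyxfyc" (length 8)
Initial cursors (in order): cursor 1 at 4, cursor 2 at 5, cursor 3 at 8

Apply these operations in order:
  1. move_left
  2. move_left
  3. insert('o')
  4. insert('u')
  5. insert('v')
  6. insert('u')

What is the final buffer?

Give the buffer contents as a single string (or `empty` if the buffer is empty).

After op 1 (move_left): buffer="klmyxfyc" (len 8), cursors c1@3 c2@4 c3@7, authorship ........
After op 2 (move_left): buffer="klmyxfyc" (len 8), cursors c1@2 c2@3 c3@6, authorship ........
After op 3 (insert('o')): buffer="klomoyxfoyc" (len 11), cursors c1@3 c2@5 c3@9, authorship ..1.2...3..
After op 4 (insert('u')): buffer="kloumouyxfouyc" (len 14), cursors c1@4 c2@7 c3@12, authorship ..11.22...33..
After op 5 (insert('v')): buffer="klouvmouvyxfouvyc" (len 17), cursors c1@5 c2@9 c3@15, authorship ..111.222...333..
After op 6 (insert('u')): buffer="klouvumouvuyxfouvuyc" (len 20), cursors c1@6 c2@11 c3@18, authorship ..1111.2222...3333..

Answer: klouvumouvuyxfouvuyc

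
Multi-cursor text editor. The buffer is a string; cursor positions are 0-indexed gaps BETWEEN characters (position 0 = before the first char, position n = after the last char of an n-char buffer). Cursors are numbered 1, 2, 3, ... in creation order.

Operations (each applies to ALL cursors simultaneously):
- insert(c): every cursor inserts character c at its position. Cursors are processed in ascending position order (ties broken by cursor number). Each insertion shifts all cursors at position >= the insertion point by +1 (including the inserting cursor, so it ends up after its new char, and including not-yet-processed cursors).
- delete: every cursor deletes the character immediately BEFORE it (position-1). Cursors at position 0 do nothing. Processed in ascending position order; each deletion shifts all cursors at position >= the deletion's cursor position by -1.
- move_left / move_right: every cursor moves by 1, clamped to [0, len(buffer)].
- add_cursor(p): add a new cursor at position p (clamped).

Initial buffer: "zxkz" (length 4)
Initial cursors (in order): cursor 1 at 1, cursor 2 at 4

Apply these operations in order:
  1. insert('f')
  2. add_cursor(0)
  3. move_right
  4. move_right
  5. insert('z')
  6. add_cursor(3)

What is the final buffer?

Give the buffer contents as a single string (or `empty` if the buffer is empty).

After op 1 (insert('f')): buffer="zfxkzf" (len 6), cursors c1@2 c2@6, authorship .1...2
After op 2 (add_cursor(0)): buffer="zfxkzf" (len 6), cursors c3@0 c1@2 c2@6, authorship .1...2
After op 3 (move_right): buffer="zfxkzf" (len 6), cursors c3@1 c1@3 c2@6, authorship .1...2
After op 4 (move_right): buffer="zfxkzf" (len 6), cursors c3@2 c1@4 c2@6, authorship .1...2
After op 5 (insert('z')): buffer="zfzxkzzfz" (len 9), cursors c3@3 c1@6 c2@9, authorship .13..1.22
After op 6 (add_cursor(3)): buffer="zfzxkzzfz" (len 9), cursors c3@3 c4@3 c1@6 c2@9, authorship .13..1.22

Answer: zfzxkzzfz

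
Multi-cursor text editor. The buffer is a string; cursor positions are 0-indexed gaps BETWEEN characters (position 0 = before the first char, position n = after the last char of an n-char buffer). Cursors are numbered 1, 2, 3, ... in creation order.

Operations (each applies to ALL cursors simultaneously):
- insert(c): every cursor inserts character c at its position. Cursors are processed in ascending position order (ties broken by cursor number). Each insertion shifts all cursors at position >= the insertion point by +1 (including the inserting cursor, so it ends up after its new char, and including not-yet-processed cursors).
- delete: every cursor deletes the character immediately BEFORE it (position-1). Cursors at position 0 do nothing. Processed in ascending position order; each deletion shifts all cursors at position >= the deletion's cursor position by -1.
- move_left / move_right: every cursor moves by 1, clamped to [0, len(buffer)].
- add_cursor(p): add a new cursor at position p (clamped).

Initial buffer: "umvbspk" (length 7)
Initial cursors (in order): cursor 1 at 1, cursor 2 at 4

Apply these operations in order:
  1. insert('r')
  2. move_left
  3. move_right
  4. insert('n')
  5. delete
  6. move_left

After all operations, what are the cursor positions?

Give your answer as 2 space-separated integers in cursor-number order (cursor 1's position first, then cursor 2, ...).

After op 1 (insert('r')): buffer="urmvbrspk" (len 9), cursors c1@2 c2@6, authorship .1...2...
After op 2 (move_left): buffer="urmvbrspk" (len 9), cursors c1@1 c2@5, authorship .1...2...
After op 3 (move_right): buffer="urmvbrspk" (len 9), cursors c1@2 c2@6, authorship .1...2...
After op 4 (insert('n')): buffer="urnmvbrnspk" (len 11), cursors c1@3 c2@8, authorship .11...22...
After op 5 (delete): buffer="urmvbrspk" (len 9), cursors c1@2 c2@6, authorship .1...2...
After op 6 (move_left): buffer="urmvbrspk" (len 9), cursors c1@1 c2@5, authorship .1...2...

Answer: 1 5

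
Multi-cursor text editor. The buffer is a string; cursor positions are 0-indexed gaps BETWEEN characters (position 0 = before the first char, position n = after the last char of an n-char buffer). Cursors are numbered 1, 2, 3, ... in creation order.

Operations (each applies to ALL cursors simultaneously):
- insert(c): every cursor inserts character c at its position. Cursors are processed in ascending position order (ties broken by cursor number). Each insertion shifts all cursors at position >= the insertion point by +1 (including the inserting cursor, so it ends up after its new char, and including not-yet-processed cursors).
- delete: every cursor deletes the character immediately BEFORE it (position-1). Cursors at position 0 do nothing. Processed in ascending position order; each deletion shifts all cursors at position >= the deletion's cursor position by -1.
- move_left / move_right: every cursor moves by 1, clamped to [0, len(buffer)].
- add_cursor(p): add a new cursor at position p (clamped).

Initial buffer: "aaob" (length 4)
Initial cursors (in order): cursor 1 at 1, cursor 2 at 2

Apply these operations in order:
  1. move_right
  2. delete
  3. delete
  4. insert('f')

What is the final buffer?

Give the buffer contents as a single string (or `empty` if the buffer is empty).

Answer: ffb

Derivation:
After op 1 (move_right): buffer="aaob" (len 4), cursors c1@2 c2@3, authorship ....
After op 2 (delete): buffer="ab" (len 2), cursors c1@1 c2@1, authorship ..
After op 3 (delete): buffer="b" (len 1), cursors c1@0 c2@0, authorship .
After op 4 (insert('f')): buffer="ffb" (len 3), cursors c1@2 c2@2, authorship 12.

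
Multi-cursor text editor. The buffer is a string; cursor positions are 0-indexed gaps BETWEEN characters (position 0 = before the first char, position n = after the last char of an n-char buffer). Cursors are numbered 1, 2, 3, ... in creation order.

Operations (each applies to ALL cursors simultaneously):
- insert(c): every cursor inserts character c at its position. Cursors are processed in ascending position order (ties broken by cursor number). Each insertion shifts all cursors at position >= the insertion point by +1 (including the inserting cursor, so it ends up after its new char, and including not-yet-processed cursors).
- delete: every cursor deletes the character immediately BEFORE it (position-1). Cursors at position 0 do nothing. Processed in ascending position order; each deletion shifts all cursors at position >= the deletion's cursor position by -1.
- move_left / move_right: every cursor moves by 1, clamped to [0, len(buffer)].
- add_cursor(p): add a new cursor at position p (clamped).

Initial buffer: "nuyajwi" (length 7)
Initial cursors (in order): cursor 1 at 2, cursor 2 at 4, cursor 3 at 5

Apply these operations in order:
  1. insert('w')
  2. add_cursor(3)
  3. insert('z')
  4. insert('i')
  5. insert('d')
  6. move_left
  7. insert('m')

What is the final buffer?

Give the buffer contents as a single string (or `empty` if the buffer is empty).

Answer: nuwzziidmmdyawzimdjwzimdwi

Derivation:
After op 1 (insert('w')): buffer="nuwyawjwwi" (len 10), cursors c1@3 c2@6 c3@8, authorship ..1..2.3..
After op 2 (add_cursor(3)): buffer="nuwyawjwwi" (len 10), cursors c1@3 c4@3 c2@6 c3@8, authorship ..1..2.3..
After op 3 (insert('z')): buffer="nuwzzyawzjwzwi" (len 14), cursors c1@5 c4@5 c2@9 c3@12, authorship ..114..22.33..
After op 4 (insert('i')): buffer="nuwzziiyawzijwziwi" (len 18), cursors c1@7 c4@7 c2@12 c3@16, authorship ..11414..222.333..
After op 5 (insert('d')): buffer="nuwzziiddyawzidjwzidwi" (len 22), cursors c1@9 c4@9 c2@15 c3@20, authorship ..1141414..2222.3333..
After op 6 (move_left): buffer="nuwzziiddyawzidjwzidwi" (len 22), cursors c1@8 c4@8 c2@14 c3@19, authorship ..1141414..2222.3333..
After op 7 (insert('m')): buffer="nuwzziidmmdyawzimdjwzimdwi" (len 26), cursors c1@10 c4@10 c2@17 c3@23, authorship ..114141144..22222.33333..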